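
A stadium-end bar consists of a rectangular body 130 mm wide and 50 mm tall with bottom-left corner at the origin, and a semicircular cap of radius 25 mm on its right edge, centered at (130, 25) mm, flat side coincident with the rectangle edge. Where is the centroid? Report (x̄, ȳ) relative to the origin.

x̄ = 74.92 mm, ȳ = 25.00 mm

rectangular body: A = 130 × 50 = 6500.00, centroid at (65.00, 25.00).
semicircular end: A = ½π·25² = 981.75, centroid at (140.61, 25.00).
ΣA = 7481.75 mm²
ΣAx̄ = (6500.00)(65.00) + (981.75)(140.61) = 560543.87 mm³
ΣAȳ = (6500.00)(25.00) + (981.75)(25.00) = 187043.69 mm³
x̄ = 560543.87 / 7481.75 = 74.92 mm
ȳ = 187043.69 / 7481.75 = 25.00 mm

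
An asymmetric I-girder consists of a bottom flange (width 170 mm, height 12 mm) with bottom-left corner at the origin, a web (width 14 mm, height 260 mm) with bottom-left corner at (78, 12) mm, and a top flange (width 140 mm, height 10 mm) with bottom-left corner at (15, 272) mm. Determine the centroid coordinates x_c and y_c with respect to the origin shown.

x_c = 85.00 mm, y_c = 129.51 mm

bottom flange: A = 170 × 12 = 2040.00, centroid at (85.00, 6.00).
web: A = 14 × 260 = 3640.00, centroid at (85.00, 142.00).
top flange: A = 140 × 10 = 1400.00, centroid at (85.00, 277.00).
ΣA = 7080.00 mm²
ΣAx_c = (2040.00)(85.00) + (3640.00)(85.00) + (1400.00)(85.00) = 601800.00 mm³
ΣAy_c = (2040.00)(6.00) + (3640.00)(142.00) + (1400.00)(277.00) = 916920.00 mm³
x_c = 601800.00 / 7080.00 = 85.00 mm
y_c = 916920.00 / 7080.00 = 129.51 mm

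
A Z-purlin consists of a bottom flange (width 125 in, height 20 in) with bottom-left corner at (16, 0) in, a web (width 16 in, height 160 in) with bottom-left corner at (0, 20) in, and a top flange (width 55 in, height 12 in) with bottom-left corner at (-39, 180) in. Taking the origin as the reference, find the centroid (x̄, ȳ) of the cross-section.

Part | A | x̄ᵢ | ȳᵢ | A·x̄ᵢ | A·ȳᵢ
bottom flange | 2500.00 | 78.50 | 10.00 | 196250.00 | 25000.00
web | 2560.00 | 8.00 | 100.00 | 20480.00 | 256000.00
top flange | 660.00 | -11.50 | 186.00 | -7590.00 | 122760.00
Σ | 5720.00 |  |  | 209140.00 | 403760.00
x̄ = 209140.00 / 5720.00 = 36.56 in
ȳ = 403760.00 / 5720.00 = 70.59 in

x̄ = 36.56 in, ȳ = 70.59 in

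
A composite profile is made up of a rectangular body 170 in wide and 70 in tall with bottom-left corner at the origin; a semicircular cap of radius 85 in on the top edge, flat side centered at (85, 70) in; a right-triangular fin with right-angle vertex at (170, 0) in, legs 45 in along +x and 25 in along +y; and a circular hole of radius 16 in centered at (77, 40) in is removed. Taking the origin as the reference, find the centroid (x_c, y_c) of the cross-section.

rectangular body: A = 170 × 70 = 11900.00, centroid at (85.00, 35.00).
semicircular top: A = ½π·85² = 11349.00, centroid at (85.00, 106.08).
triangular fin: A = ½·45·25 = 562.50, centroid at (185.00, 8.33).
hole: A = −π·16² = -804.25, centroid at (77.00, 40.00).
ΣA = 23007.26 in², ΣAx_c = 2018300.72 in³, ΣAy_c = 1592864.50 in³.
x_c = 2018300.72/23007.26 = 87.72 in; y_c = 1592864.50/23007.26 = 69.23 in.

x_c = 87.72 in, y_c = 69.23 in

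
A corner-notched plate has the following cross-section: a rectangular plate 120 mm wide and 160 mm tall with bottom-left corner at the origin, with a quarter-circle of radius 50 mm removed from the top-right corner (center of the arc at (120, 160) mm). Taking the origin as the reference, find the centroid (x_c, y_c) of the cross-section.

plate: A = 120 × 160 = 19200.00, centroid at (60.00, 80.00).
removed quarter-circle: A = −¼π·50² = -1963.50, centroid at (98.78, 138.78).
ΣA = 17236.50 mm², ΣAx_c = 958047.22 mm³, ΣAy_c = 1263507.40 mm³.
x_c = 958047.22/17236.50 = 55.58 mm; y_c = 1263507.40/17236.50 = 73.30 mm.

x_c = 55.58 mm, y_c = 73.30 mm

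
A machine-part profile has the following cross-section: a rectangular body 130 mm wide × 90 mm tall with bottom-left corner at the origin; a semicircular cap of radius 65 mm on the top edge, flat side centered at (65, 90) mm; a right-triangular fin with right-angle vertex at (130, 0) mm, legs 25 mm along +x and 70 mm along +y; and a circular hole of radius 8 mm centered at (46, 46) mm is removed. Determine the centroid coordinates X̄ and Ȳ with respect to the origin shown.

X̄ = 68.58 mm, Ȳ = 69.33 mm

Part | A | x̄ᵢ | ȳᵢ | A·x̄ᵢ | A·ȳᵢ
rectangular body | 11700.00 | 65.00 | 45.00 | 760500.00 | 526500.00
semicircular top | 6636.61 | 65.00 | 117.59 | 431379.94 | 780378.64
triangular fin | 875.00 | 138.33 | 23.33 | 121041.67 | 20416.67
hole | -201.06 | 46.00 | 46.00 | -9248.85 | -9248.85
Σ | 19010.55 |  |  | 1303672.76 | 1318046.45
X̄ = 1303672.76 / 19010.55 = 68.58 mm
Ȳ = 1318046.45 / 19010.55 = 69.33 mm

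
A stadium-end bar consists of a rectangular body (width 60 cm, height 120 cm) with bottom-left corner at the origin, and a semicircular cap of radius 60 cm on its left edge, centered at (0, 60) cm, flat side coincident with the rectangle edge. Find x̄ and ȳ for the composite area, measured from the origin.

x̄ = 5.60 cm, ȳ = 60.00 cm

rectangular body: A = 60 × 120 = 7200.00, centroid at (30.00, 60.00).
semicircular end: A = ½π·60² = 5654.87, centroid at (-25.46, 60.00).
ΣA = 12854.87 cm²
ΣAx̄ = (7200.00)(30.00) + (5654.87)(-25.46) = 72000.00 cm³
ΣAȳ = (7200.00)(60.00) + (5654.87)(60.00) = 771292.01 cm³
x̄ = 72000.00 / 12854.87 = 5.60 cm
ȳ = 771292.01 / 12854.87 = 60.00 cm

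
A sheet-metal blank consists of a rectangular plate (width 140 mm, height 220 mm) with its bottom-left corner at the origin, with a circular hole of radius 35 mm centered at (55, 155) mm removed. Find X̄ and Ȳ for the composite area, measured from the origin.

X̄ = 72.14 mm, Ȳ = 103.57 mm

Part | A | x̄ᵢ | ȳᵢ | A·x̄ᵢ | A·ȳᵢ
plate | 30800.00 | 70.00 | 110.00 | 2156000.00 | 3388000.00
hole | -3848.45 | 55.00 | 155.00 | -211664.81 | -596509.91
Σ | 26951.55 |  |  | 1944335.19 | 2791490.09
X̄ = 1944335.19 / 26951.55 = 72.14 mm
Ȳ = 2791490.09 / 26951.55 = 103.57 mm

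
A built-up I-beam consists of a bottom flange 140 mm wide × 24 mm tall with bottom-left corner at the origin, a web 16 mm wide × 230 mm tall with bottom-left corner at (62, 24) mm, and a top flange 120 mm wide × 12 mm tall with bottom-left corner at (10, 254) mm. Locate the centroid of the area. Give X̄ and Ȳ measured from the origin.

X̄ = 70.00 mm, Ȳ = 109.23 mm

Part | A | x̄ᵢ | ȳᵢ | A·x̄ᵢ | A·ȳᵢ
bottom flange | 3360.00 | 70.00 | 12.00 | 235200.00 | 40320.00
web | 3680.00 | 70.00 | 139.00 | 257600.00 | 511520.00
top flange | 1440.00 | 70.00 | 260.00 | 100800.00 | 374400.00
Σ | 8480.00 |  |  | 593600.00 | 926240.00
X̄ = 593600.00 / 8480.00 = 70.00 mm
Ȳ = 926240.00 / 8480.00 = 109.23 mm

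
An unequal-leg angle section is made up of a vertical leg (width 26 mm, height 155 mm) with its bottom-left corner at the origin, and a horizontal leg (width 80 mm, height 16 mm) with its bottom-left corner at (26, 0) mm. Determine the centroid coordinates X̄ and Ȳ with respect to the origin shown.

X̄ = 25.78 mm, Ȳ = 60.75 mm

Part | A | x̄ᵢ | ȳᵢ | A·x̄ᵢ | A·ȳᵢ
vertical leg | 4030.00 | 13.00 | 77.50 | 52390.00 | 312325.00
horizontal leg | 1280.00 | 66.00 | 8.00 | 84480.00 | 10240.00
Σ | 5310.00 |  |  | 136870.00 | 322565.00
X̄ = 136870.00 / 5310.00 = 25.78 mm
Ȳ = 322565.00 / 5310.00 = 60.75 mm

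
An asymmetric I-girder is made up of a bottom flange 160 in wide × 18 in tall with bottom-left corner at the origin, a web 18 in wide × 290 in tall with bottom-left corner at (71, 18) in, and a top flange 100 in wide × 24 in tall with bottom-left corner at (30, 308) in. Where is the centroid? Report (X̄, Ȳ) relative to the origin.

bottom flange: A = 160 × 18 = 2880.00, centroid at (80.00, 9.00).
web: A = 18 × 290 = 5220.00, centroid at (80.00, 163.00).
top flange: A = 100 × 24 = 2400.00, centroid at (80.00, 320.00).
ΣA = 10500.00 in²
ΣAX̄ = (2880.00)(80.00) + (5220.00)(80.00) + (2400.00)(80.00) = 840000.00 in³
ΣAȲ = (2880.00)(9.00) + (5220.00)(163.00) + (2400.00)(320.00) = 1644780.00 in³
X̄ = 840000.00 / 10500.00 = 80.00 in
Ȳ = 1644780.00 / 10500.00 = 156.65 in

X̄ = 80.00 in, Ȳ = 156.65 in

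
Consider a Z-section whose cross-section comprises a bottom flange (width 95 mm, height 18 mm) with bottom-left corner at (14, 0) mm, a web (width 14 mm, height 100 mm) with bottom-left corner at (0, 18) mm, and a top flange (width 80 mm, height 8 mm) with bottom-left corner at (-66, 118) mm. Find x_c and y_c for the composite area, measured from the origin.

x_c = 26.22 mm, y_c = 50.31 mm

bottom flange: A = 95 × 18 = 1710.00, centroid at (61.50, 9.00).
web: A = 14 × 100 = 1400.00, centroid at (7.00, 68.00).
top flange: A = 80 × 8 = 640.00, centroid at (-26.00, 122.00).
ΣA = 3750.00 mm²
ΣAx_c = (1710.00)(61.50) + (1400.00)(7.00) + (640.00)(-26.00) = 98325.00 mm³
ΣAy_c = (1710.00)(9.00) + (1400.00)(68.00) + (640.00)(122.00) = 188670.00 mm³
x_c = 98325.00 / 3750.00 = 26.22 mm
y_c = 188670.00 / 3750.00 = 50.31 mm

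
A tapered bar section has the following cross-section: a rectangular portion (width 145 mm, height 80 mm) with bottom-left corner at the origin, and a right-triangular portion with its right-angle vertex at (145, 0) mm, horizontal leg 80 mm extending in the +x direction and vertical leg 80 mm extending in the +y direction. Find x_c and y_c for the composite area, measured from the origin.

x_c = 93.94 mm, y_c = 37.12 mm

rectangular portion: A = 145 × 80 = 11600.00, centroid at (72.50, 40.00).
triangular portion: A = ½·80·80 = 3200.00, centroid at (171.67, 26.67).
ΣA = 14800.00 mm², ΣAx_c = 1390333.33 mm³, ΣAy_c = 549333.33 mm³.
x_c = 1390333.33/14800.00 = 93.94 mm; y_c = 549333.33/14800.00 = 37.12 mm.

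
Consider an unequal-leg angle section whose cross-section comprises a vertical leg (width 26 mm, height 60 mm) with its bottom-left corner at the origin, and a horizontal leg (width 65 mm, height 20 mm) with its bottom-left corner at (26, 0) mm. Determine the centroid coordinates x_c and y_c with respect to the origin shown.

vertical leg: A = 26 × 60 = 1560.00, centroid at (13.00, 30.00).
horizontal leg: A = 65 × 20 = 1300.00, centroid at (58.50, 10.00).
ΣA = 2860.00 mm², ΣAx_c = 96330.00 mm³, ΣAy_c = 59800.00 mm³.
x_c = 96330.00/2860.00 = 33.68 mm; y_c = 59800.00/2860.00 = 20.91 mm.

x_c = 33.68 mm, y_c = 20.91 mm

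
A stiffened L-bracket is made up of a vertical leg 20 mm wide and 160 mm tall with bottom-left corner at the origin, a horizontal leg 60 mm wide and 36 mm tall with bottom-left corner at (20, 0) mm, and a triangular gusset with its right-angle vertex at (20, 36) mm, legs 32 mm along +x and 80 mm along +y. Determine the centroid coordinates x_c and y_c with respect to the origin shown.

vertical leg: A = 20 × 160 = 3200.00, centroid at (10.00, 80.00).
horizontal leg: A = 60 × 36 = 2160.00, centroid at (50.00, 18.00).
gusset: A = ½·32·80 = 1280.00, centroid at (30.67, 62.67).
ΣA = 6640.00 mm²
ΣAx_c = (3200.00)(10.00) + (2160.00)(50.00) + (1280.00)(30.67) = 179253.33 mm³
ΣAy_c = (3200.00)(80.00) + (2160.00)(18.00) + (1280.00)(62.67) = 375093.33 mm³
x_c = 179253.33 / 6640.00 = 27.00 mm
y_c = 375093.33 / 6640.00 = 56.49 mm

x_c = 27.00 mm, y_c = 56.49 mm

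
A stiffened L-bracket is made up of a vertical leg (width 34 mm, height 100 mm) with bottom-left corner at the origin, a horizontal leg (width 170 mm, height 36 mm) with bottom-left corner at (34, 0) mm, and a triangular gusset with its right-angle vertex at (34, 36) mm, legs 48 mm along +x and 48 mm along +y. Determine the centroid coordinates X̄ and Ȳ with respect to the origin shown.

X̄ = 79.06 mm, Ȳ = 31.87 mm

vertical leg: A = 34 × 100 = 3400.00, centroid at (17.00, 50.00).
horizontal leg: A = 170 × 36 = 6120.00, centroid at (119.00, 18.00).
gusset: A = ½·48·48 = 1152.00, centroid at (50.00, 52.00).
ΣA = 10672.00 mm², ΣAX̄ = 843680.00 mm³, ΣAȲ = 340064.00 mm³.
X̄ = 843680.00/10672.00 = 79.06 mm; Ȳ = 340064.00/10672.00 = 31.87 mm.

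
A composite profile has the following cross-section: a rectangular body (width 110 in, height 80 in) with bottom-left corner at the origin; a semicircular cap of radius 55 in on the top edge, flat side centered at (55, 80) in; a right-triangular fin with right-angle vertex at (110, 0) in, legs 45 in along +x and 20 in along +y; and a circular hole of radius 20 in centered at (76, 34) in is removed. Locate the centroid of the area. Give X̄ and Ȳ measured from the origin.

rectangular body: A = 110 × 80 = 8800.00, centroid at (55.00, 40.00).
semicircular top: A = ½π·55² = 4751.66, centroid at (55.00, 103.34).
triangular fin: A = ½·45·20 = 450.00, centroid at (125.00, 6.67).
hole: A = −π·20² = -1256.64, centroid at (76.00, 34.00).
ΣA = 12745.02 in²
ΣAX̄ = (8800.00)(55.00) + (4751.66)(55.00) + (450.00)(125.00) + (-1256.64)(76.00) = 706086.82 in³
ΣAȲ = (8800.00)(40.00) + (4751.66)(103.34) + (450.00)(6.67) + (-1256.64)(34.00) = 803323.72 in³
X̄ = 706086.82 / 12745.02 = 55.40 in
Ȳ = 803323.72 / 12745.02 = 63.03 in

X̄ = 55.40 in, Ȳ = 63.03 in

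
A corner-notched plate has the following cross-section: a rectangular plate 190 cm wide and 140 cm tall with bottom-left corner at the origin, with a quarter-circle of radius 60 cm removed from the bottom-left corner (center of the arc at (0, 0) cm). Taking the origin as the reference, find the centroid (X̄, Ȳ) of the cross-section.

plate: A = 190 × 140 = 26600.00, centroid at (95.00, 70.00).
removed quarter-circle: A = −¼π·60² = -2827.43, centroid at (25.46, 25.46).
ΣA = 23772.57 cm²
ΣAX̄ = (26600.00)(95.00) + (-2827.43)(25.46) = 2455000.00 cm³
ΣAȲ = (26600.00)(70.00) + (-2827.43)(25.46) = 1790000.00 cm³
X̄ = 2455000.00 / 23772.57 = 103.27 cm
Ȳ = 1790000.00 / 23772.57 = 75.30 cm

X̄ = 103.27 cm, Ȳ = 75.30 cm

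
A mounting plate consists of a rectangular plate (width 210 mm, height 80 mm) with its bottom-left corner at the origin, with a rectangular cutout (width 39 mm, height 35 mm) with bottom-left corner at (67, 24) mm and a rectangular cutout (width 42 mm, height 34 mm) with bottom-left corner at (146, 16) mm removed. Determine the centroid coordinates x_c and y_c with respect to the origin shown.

x_c = 100.48 mm, y_c = 40.57 mm

Part | A | x̄ᵢ | ȳᵢ | A·x̄ᵢ | A·ȳᵢ
plate | 16800.00 | 105.00 | 40.00 | 1764000.00 | 672000.00
hole 1 | -1365.00 | 86.50 | 41.50 | -118072.50 | -56647.50
hole 2 | -1428.00 | 167.00 | 33.00 | -238476.00 | -47124.00
Σ | 14007.00 |  |  | 1407451.50 | 568228.50
x_c = 1407451.50 / 14007.00 = 100.48 mm
y_c = 568228.50 / 14007.00 = 40.57 mm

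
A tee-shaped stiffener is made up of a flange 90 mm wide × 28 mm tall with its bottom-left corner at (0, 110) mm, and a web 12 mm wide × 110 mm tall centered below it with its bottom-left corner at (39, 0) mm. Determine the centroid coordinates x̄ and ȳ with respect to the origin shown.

web: A = 12 × 110 = 1320.00, centroid at (45.00, 55.00).
flange: A = 90 × 28 = 2520.00, centroid at (45.00, 124.00).
ΣA = 3840.00 mm²
ΣAx̄ = (1320.00)(45.00) + (2520.00)(45.00) = 172800.00 mm³
ΣAȳ = (1320.00)(55.00) + (2520.00)(124.00) = 385080.00 mm³
x̄ = 172800.00 / 3840.00 = 45.00 mm
ȳ = 385080.00 / 3840.00 = 100.28 mm

x̄ = 45.00 mm, ȳ = 100.28 mm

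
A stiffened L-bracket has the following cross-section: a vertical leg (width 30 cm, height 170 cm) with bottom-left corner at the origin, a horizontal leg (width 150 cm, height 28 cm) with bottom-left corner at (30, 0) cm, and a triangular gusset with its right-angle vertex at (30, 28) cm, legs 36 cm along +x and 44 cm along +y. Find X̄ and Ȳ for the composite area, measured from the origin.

vertical leg: A = 30 × 170 = 5100.00, centroid at (15.00, 85.00).
horizontal leg: A = 150 × 28 = 4200.00, centroid at (105.00, 14.00).
gusset: A = ½·36·44 = 792.00, centroid at (42.00, 42.67).
ΣA = 10092.00 cm²
ΣAX̄ = (5100.00)(15.00) + (4200.00)(105.00) + (792.00)(42.00) = 550764.00 cm³
ΣAȲ = (5100.00)(85.00) + (4200.00)(14.00) + (792.00)(42.67) = 526092.00 cm³
X̄ = 550764.00 / 10092.00 = 54.57 cm
Ȳ = 526092.00 / 10092.00 = 52.13 cm

X̄ = 54.57 cm, Ȳ = 52.13 cm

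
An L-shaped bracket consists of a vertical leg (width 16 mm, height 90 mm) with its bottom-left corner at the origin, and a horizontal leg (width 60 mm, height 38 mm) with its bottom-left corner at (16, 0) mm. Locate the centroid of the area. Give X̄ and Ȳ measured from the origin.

X̄ = 31.29 mm, Ȳ = 29.06 mm

vertical leg: A = 16 × 90 = 1440.00, centroid at (8.00, 45.00).
horizontal leg: A = 60 × 38 = 2280.00, centroid at (46.00, 19.00).
ΣA = 3720.00 mm², ΣAX̄ = 116400.00 mm³, ΣAȲ = 108120.00 mm³.
X̄ = 116400.00/3720.00 = 31.29 mm; Ȳ = 108120.00/3720.00 = 29.06 mm.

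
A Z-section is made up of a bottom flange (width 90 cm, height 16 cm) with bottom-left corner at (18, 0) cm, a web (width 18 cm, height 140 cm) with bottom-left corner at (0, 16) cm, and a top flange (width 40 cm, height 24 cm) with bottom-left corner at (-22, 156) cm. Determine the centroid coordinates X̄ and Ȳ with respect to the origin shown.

bottom flange: A = 90 × 16 = 1440.00, centroid at (63.00, 8.00).
web: A = 18 × 140 = 2520.00, centroid at (9.00, 86.00).
top flange: A = 40 × 24 = 960.00, centroid at (-2.00, 168.00).
ΣA = 4920.00 cm², ΣAX̄ = 111480.00 cm³, ΣAȲ = 389520.00 cm³.
X̄ = 111480.00/4920.00 = 22.66 cm; Ȳ = 389520.00/4920.00 = 79.17 cm.

X̄ = 22.66 cm, Ȳ = 79.17 cm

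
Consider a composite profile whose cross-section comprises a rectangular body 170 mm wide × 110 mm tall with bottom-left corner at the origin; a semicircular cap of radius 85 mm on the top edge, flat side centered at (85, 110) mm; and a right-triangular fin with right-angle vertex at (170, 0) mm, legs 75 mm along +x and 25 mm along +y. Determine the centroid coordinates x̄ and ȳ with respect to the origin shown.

rectangular body: A = 170 × 110 = 18700.00, centroid at (85.00, 55.00).
semicircular top: A = ½π·85² = 11349.00, centroid at (85.00, 146.08).
triangular fin: A = ½·75·25 = 937.50, centroid at (195.00, 8.33).
ΣA = 30986.50 mm², ΣAx̄ = 2736977.79 mm³, ΣAȳ = 2694119.55 mm³.
x̄ = 2736977.79/30986.50 = 88.33 mm; ȳ = 2694119.55/30986.50 = 86.94 mm.

x̄ = 88.33 mm, ȳ = 86.94 mm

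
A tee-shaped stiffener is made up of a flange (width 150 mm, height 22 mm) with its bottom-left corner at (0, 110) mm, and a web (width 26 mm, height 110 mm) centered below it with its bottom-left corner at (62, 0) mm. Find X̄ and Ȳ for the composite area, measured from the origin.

X̄ = 75.00 mm, Ȳ = 90.36 mm

web: A = 26 × 110 = 2860.00, centroid at (75.00, 55.00).
flange: A = 150 × 22 = 3300.00, centroid at (75.00, 121.00).
ΣA = 6160.00 mm²
ΣAX̄ = (2860.00)(75.00) + (3300.00)(75.00) = 462000.00 mm³
ΣAȲ = (2860.00)(55.00) + (3300.00)(121.00) = 556600.00 mm³
X̄ = 462000.00 / 6160.00 = 75.00 mm
Ȳ = 556600.00 / 6160.00 = 90.36 mm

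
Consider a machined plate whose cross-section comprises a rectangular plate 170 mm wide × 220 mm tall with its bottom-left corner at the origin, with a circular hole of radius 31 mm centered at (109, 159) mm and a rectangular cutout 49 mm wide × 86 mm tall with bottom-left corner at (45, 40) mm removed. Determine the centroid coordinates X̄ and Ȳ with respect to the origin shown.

X̄ = 84.76 mm, Ȳ = 108.87 mm

Part | A | x̄ᵢ | ȳᵢ | A·x̄ᵢ | A·ȳᵢ
plate | 37400.00 | 85.00 | 110.00 | 3179000.00 | 4114000.00
hole 1 | -3019.07 | 109.00 | 159.00 | -329078.69 | -480032.22
hole 2 | -4214.00 | 69.50 | 83.00 | -292873.00 | -349762.00
Σ | 30166.93 |  |  | 2557048.31 | 3284205.78
X̄ = 2557048.31 / 30166.93 = 84.76 mm
Ȳ = 3284205.78 / 30166.93 = 108.87 mm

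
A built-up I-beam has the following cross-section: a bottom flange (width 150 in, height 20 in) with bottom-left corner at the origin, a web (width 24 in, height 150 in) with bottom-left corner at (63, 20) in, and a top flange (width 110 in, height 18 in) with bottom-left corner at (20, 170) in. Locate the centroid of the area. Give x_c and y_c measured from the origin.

x_c = 75.00 in, y_c = 84.66 in

bottom flange: A = 150 × 20 = 3000.00, centroid at (75.00, 10.00).
web: A = 24 × 150 = 3600.00, centroid at (75.00, 95.00).
top flange: A = 110 × 18 = 1980.00, centroid at (75.00, 179.00).
ΣA = 8580.00 in², ΣAx_c = 643500.00 in³, ΣAy_c = 726420.00 in³.
x_c = 643500.00/8580.00 = 75.00 in; y_c = 726420.00/8580.00 = 84.66 in.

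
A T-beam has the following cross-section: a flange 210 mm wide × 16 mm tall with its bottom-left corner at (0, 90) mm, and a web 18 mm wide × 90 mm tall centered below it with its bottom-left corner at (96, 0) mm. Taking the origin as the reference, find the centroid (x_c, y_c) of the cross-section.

web: A = 18 × 90 = 1620.00, centroid at (105.00, 45.00).
flange: A = 210 × 16 = 3360.00, centroid at (105.00, 98.00).
ΣA = 4980.00 mm²
ΣAx_c = (1620.00)(105.00) + (3360.00)(105.00) = 522900.00 mm³
ΣAy_c = (1620.00)(45.00) + (3360.00)(98.00) = 402180.00 mm³
x_c = 522900.00 / 4980.00 = 105.00 mm
y_c = 402180.00 / 4980.00 = 80.76 mm

x_c = 105.00 mm, y_c = 80.76 mm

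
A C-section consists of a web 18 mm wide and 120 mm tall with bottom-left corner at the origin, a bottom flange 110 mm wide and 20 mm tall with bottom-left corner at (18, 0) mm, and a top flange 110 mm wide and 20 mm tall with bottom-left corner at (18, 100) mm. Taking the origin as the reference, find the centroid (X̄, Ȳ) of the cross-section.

web: A = 18 × 120 = 2160.00, centroid at (9.00, 60.00).
bottom flange: A = 110 × 20 = 2200.00, centroid at (73.00, 10.00).
top flange: A = 110 × 20 = 2200.00, centroid at (73.00, 110.00).
ΣA = 6560.00 mm²
ΣAX̄ = (2160.00)(9.00) + (2200.00)(73.00) + (2200.00)(73.00) = 340640.00 mm³
ΣAȲ = (2160.00)(60.00) + (2200.00)(10.00) + (2200.00)(110.00) = 393600.00 mm³
X̄ = 340640.00 / 6560.00 = 51.93 mm
Ȳ = 393600.00 / 6560.00 = 60.00 mm

X̄ = 51.93 mm, Ȳ = 60.00 mm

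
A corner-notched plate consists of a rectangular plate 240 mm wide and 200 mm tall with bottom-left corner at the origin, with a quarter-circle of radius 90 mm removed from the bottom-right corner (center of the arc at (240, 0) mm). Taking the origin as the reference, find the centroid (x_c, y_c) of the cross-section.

x_c = 107.50 mm, y_c = 109.44 mm

Part | A | x̄ᵢ | ȳᵢ | A·x̄ᵢ | A·ȳᵢ
plate | 48000.00 | 120.00 | 100.00 | 5760000.00 | 4800000.00
removed quarter-circle | -6361.73 | 201.80 | 38.20 | -1283814.03 | -243000.00
Σ | 41638.27 |  |  | 4476185.97 | 4557000.00
x_c = 4476185.97 / 41638.27 = 107.50 mm
y_c = 4557000.00 / 41638.27 = 109.44 mm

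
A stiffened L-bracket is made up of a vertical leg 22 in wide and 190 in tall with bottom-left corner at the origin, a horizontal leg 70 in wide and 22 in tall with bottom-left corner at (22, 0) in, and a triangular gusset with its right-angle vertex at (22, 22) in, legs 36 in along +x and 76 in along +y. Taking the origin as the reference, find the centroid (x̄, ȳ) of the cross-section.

vertical leg: A = 22 × 190 = 4180.00, centroid at (11.00, 95.00).
horizontal leg: A = 70 × 22 = 1540.00, centroid at (57.00, 11.00).
gusset: A = ½·36·76 = 1368.00, centroid at (34.00, 47.33).
ΣA = 7088.00 in²
ΣAx̄ = (4180.00)(11.00) + (1540.00)(57.00) + (1368.00)(34.00) = 180272.00 in³
ΣAȳ = (4180.00)(95.00) + (1540.00)(11.00) + (1368.00)(47.33) = 478792.00 in³
x̄ = 180272.00 / 7088.00 = 25.43 in
ȳ = 478792.00 / 7088.00 = 67.55 in

x̄ = 25.43 in, ȳ = 67.55 in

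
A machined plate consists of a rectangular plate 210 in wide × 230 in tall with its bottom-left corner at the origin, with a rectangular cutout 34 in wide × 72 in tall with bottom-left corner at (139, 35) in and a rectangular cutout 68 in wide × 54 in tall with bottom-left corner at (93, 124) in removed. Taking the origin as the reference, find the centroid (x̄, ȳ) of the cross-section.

x̄ = 100.12 in, ȳ = 114.42 in

plate: A = 210 × 230 = 48300.00, centroid at (105.00, 115.00).
hole 1: A = −(34 × 72) = -2448.00, centroid at (156.00, 71.00).
hole 2: A = −(68 × 54) = -3672.00, centroid at (127.00, 151.00).
ΣA = 42180.00 in², ΣAx̄ = 4223268.00 in³, ΣAȳ = 4826220.00 in³.
x̄ = 4223268.00/42180.00 = 100.12 in; ȳ = 4826220.00/42180.00 = 114.42 in.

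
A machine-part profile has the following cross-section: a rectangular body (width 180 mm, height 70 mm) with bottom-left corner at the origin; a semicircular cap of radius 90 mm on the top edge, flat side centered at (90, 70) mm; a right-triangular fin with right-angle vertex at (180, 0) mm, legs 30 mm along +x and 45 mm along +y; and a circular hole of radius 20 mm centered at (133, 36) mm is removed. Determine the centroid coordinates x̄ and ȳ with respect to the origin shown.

x̄ = 90.54 mm, ȳ = 72.05 mm

rectangular body: A = 180 × 70 = 12600.00, centroid at (90.00, 35.00).
semicircular top: A = ½π·90² = 12723.45, centroid at (90.00, 108.20).
triangular fin: A = ½·30·45 = 675.00, centroid at (190.00, 15.00).
hole: A = −π·20² = -1256.64, centroid at (133.00, 36.00).
ΣA = 24741.81 mm²
ΣAx̄ = (12600.00)(90.00) + (12723.45)(90.00) + (675.00)(190.00) + (-1256.64)(133.00) = 2240227.79 mm³
ΣAȳ = (12600.00)(35.00) + (12723.45)(108.20) + (675.00)(15.00) + (-1256.64)(36.00) = 1782527.58 mm³
x̄ = 2240227.79 / 24741.81 = 90.54 mm
ȳ = 1782527.58 / 24741.81 = 72.05 mm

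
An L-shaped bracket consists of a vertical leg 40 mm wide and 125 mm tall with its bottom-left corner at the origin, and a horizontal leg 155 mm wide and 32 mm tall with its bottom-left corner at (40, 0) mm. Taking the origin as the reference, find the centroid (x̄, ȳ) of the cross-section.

x̄ = 68.55 mm, ȳ = 39.34 mm

Part | A | x̄ᵢ | ȳᵢ | A·x̄ᵢ | A·ȳᵢ
vertical leg | 5000.00 | 20.00 | 62.50 | 100000.00 | 312500.00
horizontal leg | 4960.00 | 117.50 | 16.00 | 582800.00 | 79360.00
Σ | 9960.00 |  |  | 682800.00 | 391860.00
x̄ = 682800.00 / 9960.00 = 68.55 mm
ȳ = 391860.00 / 9960.00 = 39.34 mm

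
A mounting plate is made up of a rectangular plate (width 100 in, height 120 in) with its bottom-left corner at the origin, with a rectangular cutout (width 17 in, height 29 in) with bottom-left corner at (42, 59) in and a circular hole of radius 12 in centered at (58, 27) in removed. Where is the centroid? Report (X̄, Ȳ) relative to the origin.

X̄ = 49.65 in, Ȳ = 60.75 in

plate: A = 100 × 120 = 12000.00, centroid at (50.00, 60.00).
hole 1: A = −(17 × 29) = -493.00, centroid at (50.50, 73.50).
hole 2: A = −π·12² = -452.39, centroid at (58.00, 27.00).
ΣA = 11054.61 in², ΣAX̄ = 548864.92 in³, ΣAȲ = 671549.99 in³.
X̄ = 548864.92/11054.61 = 49.65 in; Ȳ = 671549.99/11054.61 = 60.75 in.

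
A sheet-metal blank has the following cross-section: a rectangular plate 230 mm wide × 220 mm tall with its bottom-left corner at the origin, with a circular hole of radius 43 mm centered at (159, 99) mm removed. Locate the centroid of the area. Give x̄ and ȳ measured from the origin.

x̄ = 109.29 mm, ȳ = 111.43 mm

Part | A | x̄ᵢ | ȳᵢ | A·x̄ᵢ | A·ȳᵢ
plate | 50600.00 | 115.00 | 110.00 | 5819000.00 | 5566000.00
hole | -5808.80 | 159.00 | 99.00 | -923599.97 | -575071.68
Σ | 44791.20 |  |  | 4895400.03 | 4990928.32
x̄ = 4895400.03 / 44791.20 = 109.29 mm
ȳ = 4990928.32 / 44791.20 = 111.43 mm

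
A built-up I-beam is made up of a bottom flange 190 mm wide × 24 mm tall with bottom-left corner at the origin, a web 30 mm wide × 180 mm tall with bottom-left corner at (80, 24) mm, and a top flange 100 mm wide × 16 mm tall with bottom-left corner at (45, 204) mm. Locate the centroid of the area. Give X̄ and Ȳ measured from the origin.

Part | A | x̄ᵢ | ȳᵢ | A·x̄ᵢ | A·ȳᵢ
bottom flange | 4560.00 | 95.00 | 12.00 | 433200.00 | 54720.00
web | 5400.00 | 95.00 | 114.00 | 513000.00 | 615600.00
top flange | 1600.00 | 95.00 | 212.00 | 152000.00 | 339200.00
Σ | 11560.00 |  |  | 1098200.00 | 1009520.00
X̄ = 1098200.00 / 11560.00 = 95.00 mm
Ȳ = 1009520.00 / 11560.00 = 87.33 mm

X̄ = 95.00 mm, Ȳ = 87.33 mm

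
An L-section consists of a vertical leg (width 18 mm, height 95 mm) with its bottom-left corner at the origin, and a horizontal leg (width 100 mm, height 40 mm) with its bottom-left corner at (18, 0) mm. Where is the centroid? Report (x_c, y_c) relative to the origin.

vertical leg: A = 18 × 95 = 1710.00, centroid at (9.00, 47.50).
horizontal leg: A = 100 × 40 = 4000.00, centroid at (68.00, 20.00).
ΣA = 5710.00 mm²
ΣAx_c = (1710.00)(9.00) + (4000.00)(68.00) = 287390.00 mm³
ΣAy_c = (1710.00)(47.50) + (4000.00)(20.00) = 161225.00 mm³
x_c = 287390.00 / 5710.00 = 50.33 mm
y_c = 161225.00 / 5710.00 = 28.24 mm

x_c = 50.33 mm, y_c = 28.24 mm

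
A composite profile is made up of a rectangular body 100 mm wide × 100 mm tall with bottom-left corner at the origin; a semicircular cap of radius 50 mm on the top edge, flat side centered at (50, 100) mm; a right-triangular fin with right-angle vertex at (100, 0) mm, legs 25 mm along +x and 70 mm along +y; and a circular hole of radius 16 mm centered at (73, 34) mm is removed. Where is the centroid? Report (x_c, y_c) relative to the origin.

Part | A | x̄ᵢ | ȳᵢ | A·x̄ᵢ | A·ȳᵢ
rectangular body | 10000.00 | 50.00 | 50.00 | 500000.00 | 500000.00
semicircular top | 3926.99 | 50.00 | 121.22 | 196349.54 | 476032.42
triangular fin | 875.00 | 108.33 | 23.33 | 94791.67 | 20416.67
hole | -804.25 | 73.00 | 34.00 | -58710.08 | -27344.42
Σ | 13997.74 |  |  | 732431.12 | 969104.66
x_c = 732431.12 / 13997.74 = 52.32 mm
y_c = 969104.66 / 13997.74 = 69.23 mm

x_c = 52.32 mm, y_c = 69.23 mm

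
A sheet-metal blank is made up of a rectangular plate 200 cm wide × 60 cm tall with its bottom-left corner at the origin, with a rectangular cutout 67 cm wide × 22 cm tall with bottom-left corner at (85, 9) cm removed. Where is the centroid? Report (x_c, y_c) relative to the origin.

plate: A = 200 × 60 = 12000.00, centroid at (100.00, 30.00).
hole: A = −(67 × 22) = -1474.00, centroid at (118.50, 20.00).
ΣA = 10526.00 cm²
ΣAx_c = (12000.00)(100.00) + (-1474.00)(118.50) = 1025331.00 cm³
ΣAy_c = (12000.00)(30.00) + (-1474.00)(20.00) = 330520.00 cm³
x_c = 1025331.00 / 10526.00 = 97.41 cm
y_c = 330520.00 / 10526.00 = 31.40 cm

x_c = 97.41 cm, y_c = 31.40 cm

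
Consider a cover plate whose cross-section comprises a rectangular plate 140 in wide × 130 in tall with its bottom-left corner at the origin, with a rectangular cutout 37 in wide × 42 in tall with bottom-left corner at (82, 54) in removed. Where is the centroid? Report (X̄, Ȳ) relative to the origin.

X̄ = 67.15 in, Ȳ = 64.07 in

Part | A | x̄ᵢ | ȳᵢ | A·x̄ᵢ | A·ȳᵢ
plate | 18200.00 | 70.00 | 65.00 | 1274000.00 | 1183000.00
hole | -1554.00 | 100.50 | 75.00 | -156177.00 | -116550.00
Σ | 16646.00 |  |  | 1117823.00 | 1066450.00
X̄ = 1117823.00 / 16646.00 = 67.15 in
Ȳ = 1066450.00 / 16646.00 = 64.07 in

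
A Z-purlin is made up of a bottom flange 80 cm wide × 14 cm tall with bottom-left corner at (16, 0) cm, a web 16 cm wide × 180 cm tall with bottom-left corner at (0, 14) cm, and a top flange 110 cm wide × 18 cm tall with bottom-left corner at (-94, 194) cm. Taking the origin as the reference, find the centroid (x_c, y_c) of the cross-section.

bottom flange: A = 80 × 14 = 1120.00, centroid at (56.00, 7.00).
web: A = 16 × 180 = 2880.00, centroid at (8.00, 104.00).
top flange: A = 110 × 18 = 1980.00, centroid at (-39.00, 203.00).
ΣA = 5980.00 cm²
ΣAx_c = (1120.00)(56.00) + (2880.00)(8.00) + (1980.00)(-39.00) = 8540.00 cm³
ΣAy_c = (1120.00)(7.00) + (2880.00)(104.00) + (1980.00)(203.00) = 709300.00 cm³
x_c = 8540.00 / 5980.00 = 1.43 cm
y_c = 709300.00 / 5980.00 = 118.61 cm

x_c = 1.43 cm, y_c = 118.61 cm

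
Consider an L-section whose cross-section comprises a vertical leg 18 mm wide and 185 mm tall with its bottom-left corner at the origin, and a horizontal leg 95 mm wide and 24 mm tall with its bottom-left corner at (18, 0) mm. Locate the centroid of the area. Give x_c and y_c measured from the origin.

x_c = 31.96 mm, y_c = 59.78 mm

vertical leg: A = 18 × 185 = 3330.00, centroid at (9.00, 92.50).
horizontal leg: A = 95 × 24 = 2280.00, centroid at (65.50, 12.00).
ΣA = 5610.00 mm²
ΣAx_c = (3330.00)(9.00) + (2280.00)(65.50) = 179310.00 mm³
ΣAy_c = (3330.00)(92.50) + (2280.00)(12.00) = 335385.00 mm³
x_c = 179310.00 / 5610.00 = 31.96 mm
y_c = 335385.00 / 5610.00 = 59.78 mm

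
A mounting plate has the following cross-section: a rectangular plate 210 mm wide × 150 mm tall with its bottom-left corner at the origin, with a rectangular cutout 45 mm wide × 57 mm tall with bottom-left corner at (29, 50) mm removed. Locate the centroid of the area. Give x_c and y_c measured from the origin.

Part | A | x̄ᵢ | ȳᵢ | A·x̄ᵢ | A·ȳᵢ
plate | 31500.00 | 105.00 | 75.00 | 3307500.00 | 2362500.00
hole | -2565.00 | 51.50 | 78.50 | -132097.50 | -201352.50
Σ | 28935.00 |  |  | 3175402.50 | 2161147.50
x_c = 3175402.50 / 28935.00 = 109.74 mm
y_c = 2161147.50 / 28935.00 = 74.69 mm

x_c = 109.74 mm, y_c = 74.69 mm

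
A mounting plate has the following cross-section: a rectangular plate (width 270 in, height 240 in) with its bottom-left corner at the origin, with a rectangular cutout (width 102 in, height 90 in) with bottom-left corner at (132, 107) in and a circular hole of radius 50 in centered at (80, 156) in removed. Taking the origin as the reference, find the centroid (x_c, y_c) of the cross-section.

x_c = 134.82 in, y_c = 107.93 in

Part | A | x̄ᵢ | ȳᵢ | A·x̄ᵢ | A·ȳᵢ
plate | 64800.00 | 135.00 | 120.00 | 8748000.00 | 7776000.00
hole 1 | -9180.00 | 183.00 | 152.00 | -1679940.00 | -1395360.00
hole 2 | -7853.98 | 80.00 | 156.00 | -628318.53 | -1225221.13
Σ | 47766.02 |  |  | 6439741.47 | 5155418.87
x_c = 6439741.47 / 47766.02 = 134.82 in
y_c = 5155418.87 / 47766.02 = 107.93 in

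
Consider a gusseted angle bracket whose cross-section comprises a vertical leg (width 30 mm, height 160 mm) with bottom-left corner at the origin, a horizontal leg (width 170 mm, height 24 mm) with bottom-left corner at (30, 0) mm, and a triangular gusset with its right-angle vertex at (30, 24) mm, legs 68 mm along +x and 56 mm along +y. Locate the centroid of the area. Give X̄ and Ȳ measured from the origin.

vertical leg: A = 30 × 160 = 4800.00, centroid at (15.00, 80.00).
horizontal leg: A = 170 × 24 = 4080.00, centroid at (115.00, 12.00).
gusset: A = ½·68·56 = 1904.00, centroid at (52.67, 42.67).
ΣA = 10784.00 mm², ΣAX̄ = 641477.33 mm³, ΣAȲ = 514197.33 mm³.
X̄ = 641477.33/10784.00 = 59.48 mm; Ȳ = 514197.33/10784.00 = 47.68 mm.

X̄ = 59.48 mm, Ȳ = 47.68 mm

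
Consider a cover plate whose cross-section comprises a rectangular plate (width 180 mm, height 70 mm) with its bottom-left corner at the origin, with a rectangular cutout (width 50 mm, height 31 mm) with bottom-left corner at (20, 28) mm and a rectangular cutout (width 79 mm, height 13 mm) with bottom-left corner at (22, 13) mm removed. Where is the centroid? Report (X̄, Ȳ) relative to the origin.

X̄ = 99.88 mm, Ȳ = 35.27 mm

Part | A | x̄ᵢ | ȳᵢ | A·x̄ᵢ | A·ȳᵢ
plate | 12600.00 | 90.00 | 35.00 | 1134000.00 | 441000.00
hole 1 | -1550.00 | 45.00 | 43.50 | -69750.00 | -67425.00
hole 2 | -1027.00 | 61.50 | 19.50 | -63160.50 | -20026.50
Σ | 10023.00 |  |  | 1001089.50 | 353548.50
X̄ = 1001089.50 / 10023.00 = 99.88 mm
Ȳ = 353548.50 / 10023.00 = 35.27 mm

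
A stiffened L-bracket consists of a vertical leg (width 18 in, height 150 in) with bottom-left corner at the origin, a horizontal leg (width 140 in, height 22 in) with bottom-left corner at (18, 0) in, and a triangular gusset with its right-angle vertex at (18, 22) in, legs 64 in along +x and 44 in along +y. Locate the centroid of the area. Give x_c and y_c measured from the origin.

vertical leg: A = 18 × 150 = 2700.00, centroid at (9.00, 75.00).
horizontal leg: A = 140 × 22 = 3080.00, centroid at (88.00, 11.00).
gusset: A = ½·64·44 = 1408.00, centroid at (39.33, 36.67).
ΣA = 7188.00 in²
ΣAx_c = (2700.00)(9.00) + (3080.00)(88.00) + (1408.00)(39.33) = 350721.33 in³
ΣAy_c = (2700.00)(75.00) + (3080.00)(11.00) + (1408.00)(36.67) = 288006.67 in³
x_c = 350721.33 / 7188.00 = 48.79 in
y_c = 288006.67 / 7188.00 = 40.07 in

x_c = 48.79 in, y_c = 40.07 in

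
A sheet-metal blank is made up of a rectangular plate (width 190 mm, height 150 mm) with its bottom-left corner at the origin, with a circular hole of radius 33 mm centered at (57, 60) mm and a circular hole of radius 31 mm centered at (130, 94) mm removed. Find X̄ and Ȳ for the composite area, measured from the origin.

Part | A | x̄ᵢ | ȳᵢ | A·x̄ᵢ | A·ȳᵢ
plate | 28500.00 | 95.00 | 75.00 | 2707500.00 | 2137500.00
hole 1 | -3421.19 | 57.00 | 60.00 | -195008.08 | -205271.66
hole 2 | -3019.07 | 130.00 | 94.00 | -392479.17 | -283792.63
Σ | 22059.74 |  |  | 2120012.75 | 1648435.71
X̄ = 2120012.75 / 22059.74 = 96.10 mm
Ȳ = 1648435.71 / 22059.74 = 74.73 mm

X̄ = 96.10 mm, Ȳ = 74.73 mm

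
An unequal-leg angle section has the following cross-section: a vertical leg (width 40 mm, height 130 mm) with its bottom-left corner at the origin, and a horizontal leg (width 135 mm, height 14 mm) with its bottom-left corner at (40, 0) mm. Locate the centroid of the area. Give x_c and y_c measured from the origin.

x_c = 43.33 mm, y_c = 49.54 mm

Part | A | x̄ᵢ | ȳᵢ | A·x̄ᵢ | A·ȳᵢ
vertical leg | 5200.00 | 20.00 | 65.00 | 104000.00 | 338000.00
horizontal leg | 1890.00 | 107.50 | 7.00 | 203175.00 | 13230.00
Σ | 7090.00 |  |  | 307175.00 | 351230.00
x_c = 307175.00 / 7090.00 = 43.33 mm
y_c = 351230.00 / 7090.00 = 49.54 mm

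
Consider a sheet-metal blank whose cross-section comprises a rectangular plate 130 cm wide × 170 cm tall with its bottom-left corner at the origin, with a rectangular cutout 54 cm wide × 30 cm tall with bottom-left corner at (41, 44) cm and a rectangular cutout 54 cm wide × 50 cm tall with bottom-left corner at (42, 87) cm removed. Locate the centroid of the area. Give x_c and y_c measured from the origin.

plate: A = 130 × 170 = 22100.00, centroid at (65.00, 85.00).
hole 1: A = −(54 × 30) = -1620.00, centroid at (68.00, 59.00).
hole 2: A = −(54 × 50) = -2700.00, centroid at (69.00, 112.00).
ΣA = 17780.00 cm²
ΣAx_c = (22100.00)(65.00) + (-1620.00)(68.00) + (-2700.00)(69.00) = 1140040.00 cm³
ΣAy_c = (22100.00)(85.00) + (-1620.00)(59.00) + (-2700.00)(112.00) = 1480520.00 cm³
x_c = 1140040.00 / 17780.00 = 64.12 cm
y_c = 1480520.00 / 17780.00 = 83.27 cm

x_c = 64.12 cm, y_c = 83.27 cm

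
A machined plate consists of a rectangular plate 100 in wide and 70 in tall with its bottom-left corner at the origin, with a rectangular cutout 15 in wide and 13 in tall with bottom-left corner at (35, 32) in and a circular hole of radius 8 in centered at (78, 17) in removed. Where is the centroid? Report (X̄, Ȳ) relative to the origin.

X̄ = 49.37 in, Ȳ = 35.44 in

plate: A = 100 × 70 = 7000.00, centroid at (50.00, 35.00).
hole 1: A = −(15 × 13) = -195.00, centroid at (42.50, 38.50).
hole 2: A = −π·8² = -201.06, centroid at (78.00, 17.00).
ΣA = 6603.94 in²
ΣAX̄ = (7000.00)(50.00) + (-195.00)(42.50) + (-201.06)(78.00) = 326029.67 in³
ΣAȲ = (7000.00)(35.00) + (-195.00)(38.50) + (-201.06)(17.00) = 234074.45 in³
X̄ = 326029.67 / 6603.94 = 49.37 in
Ȳ = 234074.45 / 6603.94 = 35.44 in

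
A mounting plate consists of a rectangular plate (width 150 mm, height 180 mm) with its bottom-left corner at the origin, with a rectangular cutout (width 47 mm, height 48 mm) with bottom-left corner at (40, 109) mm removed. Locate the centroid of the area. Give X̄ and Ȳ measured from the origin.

X̄ = 76.05 mm, Ȳ = 86.08 mm

plate: A = 150 × 180 = 27000.00, centroid at (75.00, 90.00).
hole: A = −(47 × 48) = -2256.00, centroid at (63.50, 133.00).
ΣA = 24744.00 mm²
ΣAX̄ = (27000.00)(75.00) + (-2256.00)(63.50) = 1881744.00 mm³
ΣAȲ = (27000.00)(90.00) + (-2256.00)(133.00) = 2129952.00 mm³
X̄ = 1881744.00 / 24744.00 = 76.05 mm
Ȳ = 2129952.00 / 24744.00 = 86.08 mm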